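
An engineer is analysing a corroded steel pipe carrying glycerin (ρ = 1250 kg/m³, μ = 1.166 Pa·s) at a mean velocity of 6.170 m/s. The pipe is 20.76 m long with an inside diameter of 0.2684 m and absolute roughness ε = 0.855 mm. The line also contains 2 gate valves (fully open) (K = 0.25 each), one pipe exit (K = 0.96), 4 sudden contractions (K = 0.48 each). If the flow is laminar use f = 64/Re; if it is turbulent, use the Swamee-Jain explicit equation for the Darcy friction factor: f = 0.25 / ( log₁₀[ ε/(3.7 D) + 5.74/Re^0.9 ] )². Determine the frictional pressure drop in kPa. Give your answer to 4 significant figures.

Reynolds number Re = ρVD/μ = 1250 · 6.17 · 0.2684 / 1.17 = 1775.
Re < 2300 → laminar flow, so f = 64/Re = 64/1775 = 0.03605 (the turbulent correlation is not needed).
Total minor-loss coefficient ΣK = 2·0.25 + 1·0.96 + 4·0.48 = 3.38.
ΔP = [f·L/D + ΣK]·(ρV²/2) = [0.03605·20.76/0.2684 + 3.38]·(1250·6.17²/2) = [2.788 + 3.38]·2.379e+04 = 1.468e+05 Pa.
ΔP = 1.468e+05 Pa = 146.8 kPa.

ΔP ≈ 146.8 kPa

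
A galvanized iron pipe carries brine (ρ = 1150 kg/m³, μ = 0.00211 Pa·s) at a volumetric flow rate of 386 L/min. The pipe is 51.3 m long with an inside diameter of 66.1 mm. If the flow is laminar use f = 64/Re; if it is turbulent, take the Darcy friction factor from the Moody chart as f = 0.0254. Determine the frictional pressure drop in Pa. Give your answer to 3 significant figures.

Q = 386 L/min = 386/60000 = 0.006433 m³/s.
Cross-sectional area A = πD²/4 = π(0.0661)²/4 = 0.003432 m²; mean velocity V = Q/A = 0.006433/0.003432 = 1.875 m/s.
Reynolds number Re = ρVD/μ = 1150 · 1.875 · 0.0661 / 0.00211 = 6.754e+04.
Re > 4000 → turbulent; use the Moody-chart value f = 0.0254.
Darcy-Weisbach: ΔP = f(L/D)(ρV²/2) = 0.0254·(51.3/0.0661)·(1150·1.875²/2) = 0.0254·776.1·2021 = 3.984e+04 Pa.

ΔP ≈ 39800 Pa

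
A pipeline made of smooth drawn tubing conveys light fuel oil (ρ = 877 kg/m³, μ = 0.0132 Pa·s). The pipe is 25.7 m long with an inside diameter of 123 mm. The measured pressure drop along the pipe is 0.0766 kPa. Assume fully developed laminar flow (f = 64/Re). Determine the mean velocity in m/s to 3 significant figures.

V ≈ 0.107 m/s

For laminar flow, f = 64/Re with Re = ρVD/μ, so Darcy-Weisbach reduces to ΔP = 32μLV/D². Solving for V: V = ΔP·D²/(32μL) = 76.6·(0.123)²/(32·0.0132·25.7) = 0.1068 m/s.
Check: Re = ρVD/μ = 877·0.1068·0.123/0.0132 = 872.4 < 2300, so the laminar assumption holds.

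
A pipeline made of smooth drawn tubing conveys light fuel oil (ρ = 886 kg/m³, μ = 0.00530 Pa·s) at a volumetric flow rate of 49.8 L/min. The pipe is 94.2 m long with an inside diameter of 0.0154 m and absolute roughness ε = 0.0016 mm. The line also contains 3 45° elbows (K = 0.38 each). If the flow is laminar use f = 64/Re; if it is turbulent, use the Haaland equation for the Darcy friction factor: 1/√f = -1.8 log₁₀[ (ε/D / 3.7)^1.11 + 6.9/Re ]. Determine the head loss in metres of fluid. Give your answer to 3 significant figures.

h_f ≈ 186 m

Q = 49.8 L/min = 49.8/60000 = 0.00083 m³/s.
Cross-sectional area A = πD²/4 = π(0.0154)²/4 = 0.0001863 m²; mean velocity V = Q/A = 0.00083/0.0001863 = 4.456 m/s.
Reynolds number Re = ρVD/μ = 886 · 4.456 · 0.0154 / 0.0053 = 1.147e+04.
Re > 4000 → turbulent. Relative roughness ε/D = 1.6e-06/0.0154 = 0.000104. Haaland: 1/√f = -1.8 log₁₀[(0.000104/3.7)^1.11 + 6.9/1.147e+04] = -1.8 log₁₀[8.87e-06 + 0.000601] = 5.786, so f = 0.02987.
Total minor-loss coefficient ΣK = 3·0.38 = 1.14.
ΔP = [f·L/D + ΣK]·(ρV²/2) = [0.02987·94.2/0.0154 + 1.14]·(886·4.456²/2) = [182.7 + 1.14]·8796 = 1.617e+06 Pa.
Head loss h_f = ΔP/(ρg) = 1.617e+06/(886·9.81) = 186 m.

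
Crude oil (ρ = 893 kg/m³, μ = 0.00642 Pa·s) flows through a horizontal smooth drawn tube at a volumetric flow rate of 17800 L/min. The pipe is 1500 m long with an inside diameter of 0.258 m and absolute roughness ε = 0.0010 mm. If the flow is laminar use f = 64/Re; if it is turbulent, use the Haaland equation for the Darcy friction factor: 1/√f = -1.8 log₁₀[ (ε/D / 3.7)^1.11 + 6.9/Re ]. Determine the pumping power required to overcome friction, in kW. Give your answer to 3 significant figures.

P ≈ 384 kW

Q = 17800 L/min = 17800/60000 = 0.2967 m³/s.
Cross-sectional area A = πD²/4 = π(0.258)²/4 = 0.05228 m²; mean velocity V = Q/A = 0.2967/0.05228 = 5.675 m/s.
Reynolds number Re = ρVD/μ = 893 · 5.675 · 0.258 / 0.00642 = 2.036e+05.
Re > 4000 → turbulent. Relative roughness ε/D = 1e-06/0.258 = 3.88e-06. Haaland: 1/√f = -1.8 log₁₀[(3.88e-06/3.7)^1.11 + 6.9/2.036e+05] = -1.8 log₁₀[2.3e-07 + 3.39e-05] = 8.041, so f = 0.01547.
Darcy-Weisbach: ΔP = f(L/D)(ρV²/2) = 0.01547·(1500/0.258)·(893·5.675²/2) = 0.01547·5814·1.438e+04 = 1.293e+06 Pa.
Pumping power P = QΔP = 0.2967·1.293e+06 = 383600 W = 384 kW.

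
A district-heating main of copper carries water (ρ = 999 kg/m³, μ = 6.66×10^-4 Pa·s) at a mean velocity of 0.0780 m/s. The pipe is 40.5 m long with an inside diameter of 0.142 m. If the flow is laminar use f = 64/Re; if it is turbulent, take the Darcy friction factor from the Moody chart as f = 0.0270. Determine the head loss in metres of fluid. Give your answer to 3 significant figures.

h_f ≈ 0.00239 m

Reynolds number Re = ρVD/μ = 999 · 0.078 · 0.142 / 0.000666 = 1.661e+04.
Re > 4000 → turbulent; use the Moody-chart value f = 0.0270.
Darcy-Weisbach: ΔP = f(L/D)(ρV²/2) = 0.027·(40.5/0.142)·(999·0.078²/2) = 0.027·285.2·3.039 = 23.4 Pa.
Head loss h_f = ΔP/(ρg) = 23.4/(999·9.81) = 0.00239 m.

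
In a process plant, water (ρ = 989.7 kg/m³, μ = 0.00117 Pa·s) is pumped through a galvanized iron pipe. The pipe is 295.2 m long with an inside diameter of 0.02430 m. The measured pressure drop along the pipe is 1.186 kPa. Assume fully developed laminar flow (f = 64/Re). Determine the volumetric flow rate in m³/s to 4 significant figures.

Q ≈ 2.939×10^-5 m³/s

For laminar flow, f = 64/Re with Re = ρVD/μ, so Darcy-Weisbach reduces to ΔP = 32μLV/D². Solving for V: V = ΔP·D²/(32μL) = 1186·(0.0243)²/(32·0.00117·295.2) = 0.06336 m/s.
Check: Re = ρVD/μ = 989.7·0.06336·0.0243/0.00117 = 1302 < 2300, so the laminar assumption holds.
Q = V·A = 0.06336·(π/4·0.0243²) = 2.939e-05 m³/s = 2.939×10^-5 m³/s.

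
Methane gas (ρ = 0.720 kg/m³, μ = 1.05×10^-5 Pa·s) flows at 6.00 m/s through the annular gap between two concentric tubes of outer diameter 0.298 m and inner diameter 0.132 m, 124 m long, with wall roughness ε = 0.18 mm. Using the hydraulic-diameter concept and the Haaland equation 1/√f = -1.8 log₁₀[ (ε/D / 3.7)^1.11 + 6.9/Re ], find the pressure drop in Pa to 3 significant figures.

Hydraulic diameter D_h = 4A/P = D_o - D_i = 0.298 - 0.132 = 0.166 m.
Re = ρVD_h/μ = 0.72·6·0.166/1.05e-05 = 6.83e+04.
ε/D_h = 0.00018/0.166 = 0.00108; Haaland gives 1/√f = -1.8 log₁₀[0.00012+0.000101] = 6.581, so f = 0.02309.
ΔP = f(L/D_h)(ρV²/2) = 0.02309·124/0.166·12.96 = 223.5 Pa.

ΔP ≈ 224 Pa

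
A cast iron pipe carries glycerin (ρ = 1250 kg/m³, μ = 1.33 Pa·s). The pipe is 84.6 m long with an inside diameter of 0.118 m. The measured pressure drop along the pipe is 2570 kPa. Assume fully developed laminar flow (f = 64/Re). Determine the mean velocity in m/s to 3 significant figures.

For laminar flow, f = 64/Re with Re = ρVD/μ, so Darcy-Weisbach reduces to ΔP = 32μLV/D². Solving for V: V = ΔP·D²/(32μL) = 2.57e+06·(0.118)²/(32·1.33·84.6) = 9.939 m/s.
Check: Re = ρVD/μ = 1250·9.939·0.118/1.33 = 1102 < 2300, so the laminar assumption holds.

V ≈ 9.94 m/s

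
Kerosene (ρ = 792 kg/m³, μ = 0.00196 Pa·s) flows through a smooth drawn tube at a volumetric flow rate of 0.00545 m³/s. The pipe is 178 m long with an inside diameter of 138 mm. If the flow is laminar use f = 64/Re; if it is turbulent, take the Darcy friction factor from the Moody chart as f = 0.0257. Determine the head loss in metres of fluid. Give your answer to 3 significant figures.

Cross-sectional area A = πD²/4 = π(0.138)²/4 = 0.01496 m²; mean velocity V = Q/A = 0.00545/0.01496 = 0.3644 m/s.
Reynolds number Re = ρVD/μ = 792 · 0.3644 · 0.138 / 0.00196 = 2.032e+04.
Re > 4000 → turbulent; use the Moody-chart value f = 0.0257.
Darcy-Weisbach: ΔP = f(L/D)(ρV²/2) = 0.0257·(178/0.138)·(792·0.3644²/2) = 0.0257·1290·52.58 = 1743 Pa.
Head loss h_f = ΔP/(ρg) = 1743/(792·9.81) = 0.224 m.

h_f ≈ 0.224 m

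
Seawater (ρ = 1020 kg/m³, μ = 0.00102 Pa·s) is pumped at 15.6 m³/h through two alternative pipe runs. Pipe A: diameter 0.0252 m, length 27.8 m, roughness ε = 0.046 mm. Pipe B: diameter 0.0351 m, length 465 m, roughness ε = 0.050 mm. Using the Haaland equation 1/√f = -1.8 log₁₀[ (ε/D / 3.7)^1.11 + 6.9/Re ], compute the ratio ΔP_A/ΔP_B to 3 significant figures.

Pipe A: V = Q/A = 0.004333/0.0004988 = 8.688 m/s; Re = 2.189e+05; ε/D = 0.00183; Haaland → f = 0.02367; ΔP_A = f(L/D)(ρV²/2) = 1.005e+06 Pa.
Pipe B: V = Q/A = 0.004333/0.0009676 = 4.478 m/s; Re = 1.572e+05; ε/D = 0.00142; Haaland → f = 0.02272; ΔP_B = f(L/D)(ρV²/2) = 3.078e+06 Pa.
ΔP_A/ΔP_B = 1.005e+06/3.078e+06 = 0.327.

ΔP_A/ΔP_B ≈ 0.327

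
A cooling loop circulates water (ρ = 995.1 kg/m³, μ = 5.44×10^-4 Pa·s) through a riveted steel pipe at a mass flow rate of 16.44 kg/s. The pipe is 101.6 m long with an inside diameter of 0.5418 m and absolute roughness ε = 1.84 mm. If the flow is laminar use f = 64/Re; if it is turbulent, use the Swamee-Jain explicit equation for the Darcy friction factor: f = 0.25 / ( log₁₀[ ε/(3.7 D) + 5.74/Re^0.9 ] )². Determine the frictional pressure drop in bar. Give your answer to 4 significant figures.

ΔP ≈ 1.392×10^-4 bar

A = πD²/4 = π(0.5418)²/4 = 0.2306 m²; mean velocity V = ṁ/(ρA) = 16.44/(995.1 · 0.2306) = 0.07166 m/s.
Reynolds number Re = ρVD/μ = 995.1 · 0.07166 · 0.5418 / 0.000544 = 7.102e+04.
Re > 4000 → turbulent. Relative roughness ε/D = 0.00184/0.5418 = 0.0034. Swamee-Jain: f = 0.25/(log₁₀[0.0034/3.7 + 5.74/7.102e+04^0.9])² = 0.25/(log₁₀[0.000918 + 0.000247])² = 0.25/(-2.934)² = 0.02905.
Darcy-Weisbach: ΔP = f(L/D)(ρV²/2) = 0.02905·(101.6/0.5418)·(995.1·0.07166²/2) = 0.02905·187.5·2.555 = 13.92 Pa.
ΔP = 13.92 Pa = 1.392×10^-4 bar.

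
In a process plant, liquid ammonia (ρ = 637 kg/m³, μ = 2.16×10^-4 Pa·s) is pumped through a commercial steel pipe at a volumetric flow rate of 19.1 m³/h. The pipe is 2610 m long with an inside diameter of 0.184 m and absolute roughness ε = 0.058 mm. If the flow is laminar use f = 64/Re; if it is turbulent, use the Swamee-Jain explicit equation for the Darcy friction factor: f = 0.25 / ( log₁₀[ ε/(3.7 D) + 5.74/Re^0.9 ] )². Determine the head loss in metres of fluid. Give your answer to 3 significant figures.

Q = 19.1 m³/h = 19.1/3600 = 0.005306 m³/s.
Cross-sectional area A = πD²/4 = π(0.184)²/4 = 0.02659 m²; mean velocity V = Q/A = 0.005306/0.02659 = 0.1995 m/s.
Reynolds number Re = ρVD/μ = 637 · 0.1995 · 0.184 / 0.000216 = 1.083e+05.
Re > 4000 → turbulent. Relative roughness ε/D = 5.8e-05/0.184 = 0.000315. Swamee-Jain: f = 0.25/(log₁₀[0.000315/3.7 + 5.74/1.083e+05^0.9])² = 0.25/(log₁₀[8.52e-05 + 0.000169])² = 0.25/(-3.595)² = 0.01935.
Darcy-Weisbach: ΔP = f(L/D)(ρV²/2) = 0.01935·(2610/0.184)·(637·0.1995²/2) = 0.01935·1.418e+04·12.68 = 3480 Pa.
Head loss h_f = ΔP/(ρg) = 3480/(637·9.81) = 0.557 m.

h_f ≈ 0.557 m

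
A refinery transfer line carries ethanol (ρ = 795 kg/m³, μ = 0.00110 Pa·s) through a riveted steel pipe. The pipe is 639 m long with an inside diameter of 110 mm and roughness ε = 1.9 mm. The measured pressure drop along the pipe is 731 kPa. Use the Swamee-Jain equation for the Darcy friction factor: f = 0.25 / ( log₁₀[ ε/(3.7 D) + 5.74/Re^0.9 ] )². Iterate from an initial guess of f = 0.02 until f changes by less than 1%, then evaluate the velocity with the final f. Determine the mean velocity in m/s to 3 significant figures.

Rearranging Darcy-Weisbach: V = √(2·ΔP·D/(f·L·ρ)). With ε/D = 0.0019/0.11 = 0.0173, iterate starting from f = 0.02:
  f = 0.02 → V = √(2·7.31e+05·0.11/(0.02·639·795)) = 3.979 m/s; Re = ρVD/μ = 3.163e+05; f → 0.04625
  f = 0.04625 → V = 2.616 m/s; Re = 2.08e+05; f → 0.04636
Converged (Δf/f < 1%). With the final f = 0.04636: V = √(2·7.31e+05·0.11/(0.04636·639·795)) = 2.613 m/s.

V ≈ 2.61 m/s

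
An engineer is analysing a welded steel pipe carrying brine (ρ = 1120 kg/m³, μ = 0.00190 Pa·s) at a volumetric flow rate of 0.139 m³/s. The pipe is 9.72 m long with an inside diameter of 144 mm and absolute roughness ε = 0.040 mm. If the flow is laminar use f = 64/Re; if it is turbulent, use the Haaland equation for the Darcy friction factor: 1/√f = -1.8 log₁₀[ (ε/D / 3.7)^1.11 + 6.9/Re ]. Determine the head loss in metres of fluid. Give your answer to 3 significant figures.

h_f ≈ 3.92 m

Cross-sectional area A = πD²/4 = π(0.144)²/4 = 0.01629 m²; mean velocity V = Q/A = 0.139/0.01629 = 8.535 m/s.
Reynolds number Re = ρVD/μ = 1120 · 8.535 · 0.144 / 0.0019 = 7.245e+05.
Re > 4000 → turbulent. Relative roughness ε/D = 4e-05/0.144 = 0.000278. Haaland: 1/√f = -1.8 log₁₀[(0.000278/3.7)^1.11 + 6.9/7.245e+05] = -1.8 log₁₀[2.64e-05 + 9.52e-06] = 8, so f = 0.01562.
Darcy-Weisbach: ΔP = f(L/D)(ρV²/2) = 0.01562·(9.72/0.144)·(1120·8.535²/2) = 0.01562·67.5·4.079e+04 = 4.302e+04 Pa.
Head loss h_f = ΔP/(ρg) = 4.302e+04/(1120·9.81) = 3.92 m.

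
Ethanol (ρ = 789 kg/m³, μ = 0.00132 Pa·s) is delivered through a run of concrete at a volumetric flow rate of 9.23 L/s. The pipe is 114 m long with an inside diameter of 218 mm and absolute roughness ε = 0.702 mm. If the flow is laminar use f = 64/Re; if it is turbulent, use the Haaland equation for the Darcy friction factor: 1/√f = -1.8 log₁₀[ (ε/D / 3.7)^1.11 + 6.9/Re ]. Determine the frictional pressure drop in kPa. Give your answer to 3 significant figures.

Q = 9.23 L/s = 9.23/1000 = 0.00923 m³/s.
Cross-sectional area A = πD²/4 = π(0.218)²/4 = 0.03733 m²; mean velocity V = Q/A = 0.00923/0.03733 = 0.2473 m/s.
Reynolds number Re = ρVD/μ = 789 · 0.2473 · 0.218 / 0.00132 = 3.222e+04.
Re > 4000 → turbulent. Relative roughness ε/D = 0.000702/0.218 = 0.00322. Haaland: 1/√f = -1.8 log₁₀[(0.00322/3.7)^1.11 + 6.9/3.222e+04] = -1.8 log₁₀[0.000401 + 0.000214] = 5.78, so f = 0.02993.
Darcy-Weisbach: ΔP = f(L/D)(ρV²/2) = 0.02993·(114/0.218)·(789·0.2473²/2) = 0.02993·522.9·24.12 = 377.6 Pa.
ΔP = 377.6 Pa = 0.378 kPa.

ΔP ≈ 0.378 kPa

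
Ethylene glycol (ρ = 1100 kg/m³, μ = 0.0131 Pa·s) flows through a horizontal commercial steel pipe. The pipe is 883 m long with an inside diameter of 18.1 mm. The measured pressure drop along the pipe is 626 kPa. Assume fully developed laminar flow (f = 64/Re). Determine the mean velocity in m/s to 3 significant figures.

V ≈ 0.554 m/s

For laminar flow, f = 64/Re with Re = ρVD/μ, so Darcy-Weisbach reduces to ΔP = 32μLV/D². Solving for V: V = ΔP·D²/(32μL) = 6.26e+05·(0.0181)²/(32·0.0131·883) = 0.5541 m/s.
Check: Re = ρVD/μ = 1100·0.5541·0.0181/0.0131 = 842.1 < 2300, so the laminar assumption holds.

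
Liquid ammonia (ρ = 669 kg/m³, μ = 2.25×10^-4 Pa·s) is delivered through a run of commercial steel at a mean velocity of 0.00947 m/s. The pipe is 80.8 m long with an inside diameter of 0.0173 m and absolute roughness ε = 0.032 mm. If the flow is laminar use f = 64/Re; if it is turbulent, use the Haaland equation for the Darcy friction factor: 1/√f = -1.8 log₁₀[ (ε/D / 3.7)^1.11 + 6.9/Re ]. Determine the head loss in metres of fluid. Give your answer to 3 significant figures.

Reynolds number Re = ρVD/μ = 669 · 0.00947 · 0.0173 / 0.000225 = 487.1.
Re < 2300 → laminar flow, so f = 64/Re = 64/487.1 = 0.1314 (the turbulent correlation is not needed).
Darcy-Weisbach: ΔP = f(L/D)(ρV²/2) = 0.1314·(80.8/0.0173)·(669·0.00947²/2) = 0.1314·4671·0.03 = 18.41 Pa.
Head loss h_f = ΔP/(ρg) = 18.41/(669·9.81) = 0.00280 m.

h_f ≈ 0.00280 m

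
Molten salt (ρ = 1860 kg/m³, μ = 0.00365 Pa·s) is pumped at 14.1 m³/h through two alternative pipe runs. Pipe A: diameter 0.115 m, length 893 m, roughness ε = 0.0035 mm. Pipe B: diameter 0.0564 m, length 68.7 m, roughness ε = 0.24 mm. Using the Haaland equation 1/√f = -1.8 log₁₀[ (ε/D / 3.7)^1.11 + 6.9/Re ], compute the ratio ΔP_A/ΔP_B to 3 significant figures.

Pipe A: V = Q/A = 0.003917/0.01039 = 0.3771 m/s; Re = 2.21e+04; ε/D = 3.04e-05; Haaland → f = 0.02516; ΔP_A = f(L/D)(ρV²/2) = 2.584e+04 Pa.
Pipe B: V = Q/A = 0.003917/0.002498 = 1.568 m/s; Re = 4.506e+04; ε/D = 0.00426; Haaland → f = 0.031; ΔP_B = f(L/D)(ρV²/2) = 8.631e+04 Pa.
ΔP_A/ΔP_B = 2.584e+04/8.631e+04 = 0.299.

ΔP_A/ΔP_B ≈ 0.299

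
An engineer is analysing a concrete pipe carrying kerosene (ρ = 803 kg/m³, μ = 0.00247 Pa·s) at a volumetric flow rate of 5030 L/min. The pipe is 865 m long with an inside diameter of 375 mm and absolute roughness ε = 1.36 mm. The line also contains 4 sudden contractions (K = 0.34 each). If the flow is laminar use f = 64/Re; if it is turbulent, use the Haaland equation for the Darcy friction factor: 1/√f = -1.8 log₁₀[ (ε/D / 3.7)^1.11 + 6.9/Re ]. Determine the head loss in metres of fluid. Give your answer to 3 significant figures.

h_f ≈ 1.99 m

Q = 5030 L/min = 5030/60000 = 0.08383 m³/s.
Cross-sectional area A = πD²/4 = π(0.375)²/4 = 0.1104 m²; mean velocity V = Q/A = 0.08383/0.1104 = 0.759 m/s.
Reynolds number Re = ρVD/μ = 803 · 0.759 · 0.375 / 0.00247 = 9.254e+04.
Re > 4000 → turbulent. Relative roughness ε/D = 0.00136/0.375 = 0.00363. Haaland: 1/√f = -1.8 log₁₀[(0.00363/3.7)^1.11 + 6.9/9.254e+04] = -1.8 log₁₀[0.000457 + 7.46e-05] = 5.893, so f = 0.02879.
Total minor-loss coefficient ΣK = 4·0.34 = 1.36.
ΔP = [f·L/D + ΣK]·(ρV²/2) = [0.02879·865/0.375 + 1.36]·(803·0.759²/2) = [66.41 + 1.36]·231.3 = 1.568e+04 Pa.
Head loss h_f = ΔP/(ρg) = 1.568e+04/(803·9.81) = 1.99 m.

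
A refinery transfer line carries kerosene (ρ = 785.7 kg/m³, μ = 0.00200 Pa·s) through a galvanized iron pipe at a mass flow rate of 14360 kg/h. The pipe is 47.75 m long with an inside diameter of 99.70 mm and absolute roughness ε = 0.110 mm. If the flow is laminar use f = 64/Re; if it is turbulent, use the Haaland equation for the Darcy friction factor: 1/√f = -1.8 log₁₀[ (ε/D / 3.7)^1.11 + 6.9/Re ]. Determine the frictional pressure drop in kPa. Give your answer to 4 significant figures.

ΔP ≈ 2.117 kPa

ṁ = 14360 kg/h = 14360/3600 = 3.989 kg/s.
A = πD²/4 = π(0.0997)²/4 = 0.007807 m²; mean velocity V = ṁ/(ρA) = 3.989/(785.7 · 0.007807) = 0.6503 m/s.
Reynolds number Re = ρVD/μ = 785.7 · 0.6503 · 0.0997 / 0.002 = 2.547e+04.
Re > 4000 → turbulent. Relative roughness ε/D = 0.00011/0.0997 = 0.0011. Haaland: 1/√f = -1.8 log₁₀[(0.0011/3.7)^1.11 + 6.9/2.547e+04] = -1.8 log₁₀[0.000122 + 0.000271] = 6.13, so f = 0.02661.
Darcy-Weisbach: ΔP = f(L/D)(ρV²/2) = 0.02661·(47.75/0.0997)·(785.7·0.6503²/2) = 0.02661·478.9·166.1 = 2117 Pa.
ΔP = 2117 Pa = 2.117 kPa.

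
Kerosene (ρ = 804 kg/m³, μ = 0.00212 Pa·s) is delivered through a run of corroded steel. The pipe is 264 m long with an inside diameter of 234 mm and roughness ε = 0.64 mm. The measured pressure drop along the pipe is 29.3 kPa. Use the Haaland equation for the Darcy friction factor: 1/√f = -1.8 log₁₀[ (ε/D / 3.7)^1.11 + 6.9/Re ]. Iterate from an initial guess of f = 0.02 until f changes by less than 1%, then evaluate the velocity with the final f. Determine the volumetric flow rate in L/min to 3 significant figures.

Q ≈ 4030 L/min

Rearranging Darcy-Weisbach: V = √(2·ΔP·D/(f·L·ρ)). With ε/D = 0.00064/0.234 = 0.00274, iterate starting from f = 0.02:
  f = 0.02 → V = √(2·2.93e+04·0.234/(0.02·264·804)) = 1.797 m/s; Re = ρVD/μ = 1.595e+05; f → 0.02634
  f = 0.02634 → V = 1.566 m/s; Re = 1.39e+05; f → 0.02646
Converged (Δf/f < 1%). With the final f = 0.02646: V = √(2·2.93e+04·0.234/(0.02646·264·804)) = 1.563 m/s.
Q = V·A = 1.563·(π/4·0.234²) = 0.0672 m³/s = 4030 L/min.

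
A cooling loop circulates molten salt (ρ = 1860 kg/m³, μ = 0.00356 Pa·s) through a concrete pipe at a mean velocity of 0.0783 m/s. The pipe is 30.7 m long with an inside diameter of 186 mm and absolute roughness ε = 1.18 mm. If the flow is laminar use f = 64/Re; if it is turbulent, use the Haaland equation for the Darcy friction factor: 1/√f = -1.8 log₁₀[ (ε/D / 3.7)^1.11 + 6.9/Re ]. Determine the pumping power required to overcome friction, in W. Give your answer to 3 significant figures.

Reynolds number Re = ρVD/μ = 1860 · 0.0783 · 0.186 / 0.00356 = 7609.
Re > 4000 → turbulent. Relative roughness ε/D = 0.00118/0.186 = 0.00634. Haaland: 1/√f = -1.8 log₁₀[(0.00634/3.7)^1.11 + 6.9/7609] = -1.8 log₁₀[0.000851 + 0.000907] = 4.959, so f = 0.04066.
Darcy-Weisbach: ΔP = f(L/D)(ρV²/2) = 0.04066·(30.7/0.186)·(1860·0.0783²/2) = 0.04066·165.1·5.702 = 38.27 Pa.
Q = V·A = 0.0783·0.02717 = 0.002128 m³/s.
Pumping power P = QΔP = 0.002128·38.27 = 0.08142 W = 0.0814 W.

P ≈ 0.0814 W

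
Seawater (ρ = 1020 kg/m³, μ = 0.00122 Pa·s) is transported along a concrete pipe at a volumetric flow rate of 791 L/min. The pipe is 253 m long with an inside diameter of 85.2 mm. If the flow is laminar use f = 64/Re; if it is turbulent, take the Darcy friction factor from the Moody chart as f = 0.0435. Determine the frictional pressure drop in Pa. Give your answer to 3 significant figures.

Q = 791 L/min = 791/60000 = 0.01318 m³/s.
Cross-sectional area A = πD²/4 = π(0.0852)²/4 = 0.005701 m²; mean velocity V = Q/A = 0.01318/0.005701 = 2.312 m/s.
Reynolds number Re = ρVD/μ = 1020 · 2.312 · 0.0852 / 0.00122 = 1.647e+05.
Re > 4000 → turbulent; use the Moody-chart value f = 0.0435.
Darcy-Weisbach: ΔP = f(L/D)(ρV²/2) = 0.0435·(253/0.0852)·(1020·2.312²/2) = 0.0435·2969·2727 = 3.523e+05 Pa.

ΔP ≈ 352000 Pa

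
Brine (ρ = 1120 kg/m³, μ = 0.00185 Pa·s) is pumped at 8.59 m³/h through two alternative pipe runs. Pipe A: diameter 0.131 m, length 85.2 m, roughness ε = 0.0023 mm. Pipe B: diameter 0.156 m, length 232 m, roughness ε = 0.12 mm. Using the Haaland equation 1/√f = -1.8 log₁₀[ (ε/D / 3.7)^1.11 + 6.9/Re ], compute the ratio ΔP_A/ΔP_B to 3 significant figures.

ΔP_A/ΔP_B ≈ 0.811

Pipe A: V = Q/A = 0.002386/0.01348 = 0.177 m/s; Re = 1.404e+04; ε/D = 1.76e-05; Haaland → f = 0.02821; ΔP_A = f(L/D)(ρV²/2) = 322.1 Pa.
Pipe B: V = Q/A = 0.002386/0.01911 = 0.1248 m/s; Re = 1.179e+04; ε/D = 0.000769; Haaland → f = 0.0306; ΔP_B = f(L/D)(ρV²/2) = 397.2 Pa.
ΔP_A/ΔP_B = 322.1/397.2 = 0.811.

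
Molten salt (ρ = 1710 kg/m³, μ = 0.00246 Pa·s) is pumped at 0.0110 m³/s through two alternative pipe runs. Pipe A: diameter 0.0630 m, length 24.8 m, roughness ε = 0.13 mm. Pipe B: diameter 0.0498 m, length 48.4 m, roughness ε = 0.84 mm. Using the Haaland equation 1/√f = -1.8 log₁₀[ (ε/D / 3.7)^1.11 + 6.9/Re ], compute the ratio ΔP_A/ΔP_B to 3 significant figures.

Pipe A: V = Q/A = 0.011/0.003117 = 3.529 m/s; Re = 1.545e+05; ε/D = 0.00206; Haaland → f = 0.02465; ΔP_A = f(L/D)(ρV²/2) = 1.033e+05 Pa.
Pipe B: V = Q/A = 0.011/0.001948 = 5.647 m/s; Re = 1.955e+05; ε/D = 0.0169; Haaland → f = 0.04592; ΔP_B = f(L/D)(ρV²/2) = 1.217e+06 Pa.
ΔP_A/ΔP_B = 1.033e+05/1.217e+06 = 0.0849.

ΔP_A/ΔP_B ≈ 0.0849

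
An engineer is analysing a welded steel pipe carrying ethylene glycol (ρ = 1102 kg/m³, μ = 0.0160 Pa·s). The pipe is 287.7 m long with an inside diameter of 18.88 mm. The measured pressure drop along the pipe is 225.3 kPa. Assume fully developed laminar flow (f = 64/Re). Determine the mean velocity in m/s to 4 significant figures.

V ≈ 0.5452 m/s

For laminar flow, f = 64/Re with Re = ρVD/μ, so Darcy-Weisbach reduces to ΔP = 32μLV/D². Solving for V: V = ΔP·D²/(32μL) = 2.253e+05·(0.01888)²/(32·0.016·287.7) = 0.5452 m/s.
Check: Re = ρVD/μ = 1102·0.5452·0.01888/0.016 = 709 < 2300, so the laminar assumption holds.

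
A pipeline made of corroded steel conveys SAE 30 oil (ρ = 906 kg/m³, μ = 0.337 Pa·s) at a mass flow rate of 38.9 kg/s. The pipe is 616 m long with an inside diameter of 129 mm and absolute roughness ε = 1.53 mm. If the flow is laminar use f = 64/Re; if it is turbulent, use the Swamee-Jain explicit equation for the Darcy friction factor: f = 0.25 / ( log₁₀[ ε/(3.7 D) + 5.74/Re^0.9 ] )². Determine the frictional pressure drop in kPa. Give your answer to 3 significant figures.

A = πD²/4 = π(0.129)²/4 = 0.01307 m²; mean velocity V = ṁ/(ρA) = 38.9/(906 · 0.01307) = 3.285 m/s.
Reynolds number Re = ρVD/μ = 906 · 3.285 · 0.129 / 0.337 = 1139.
Re < 2300 → laminar flow, so f = 64/Re = 64/1139 = 0.05617 (the turbulent correlation is not needed).
Darcy-Weisbach: ΔP = f(L/D)(ρV²/2) = 0.05617·(616/0.129)·(906·3.285²/2) = 0.05617·4775·4889 = 1.311e+06 Pa.
ΔP = 1.311e+06 Pa = 1310 kPa.

ΔP ≈ 1310 kPa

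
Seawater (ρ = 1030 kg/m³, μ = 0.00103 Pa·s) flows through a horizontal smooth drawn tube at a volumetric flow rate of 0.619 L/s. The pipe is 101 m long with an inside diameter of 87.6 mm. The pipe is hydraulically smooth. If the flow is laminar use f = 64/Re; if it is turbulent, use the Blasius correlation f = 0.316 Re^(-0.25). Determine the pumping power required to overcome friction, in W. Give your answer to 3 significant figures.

P ≈ 0.126 W

Q = 0.619 L/s = 0.619/1000 = 0.000619 m³/s.
Cross-sectional area A = πD²/4 = π(0.0876)²/4 = 0.006027 m²; mean velocity V = Q/A = 0.000619/0.006027 = 0.1027 m/s.
Reynolds number Re = ρVD/μ = 1030 · 0.1027 · 0.0876 / 0.00103 = 8997.
Re > 4000 → turbulent. Smooth-pipe (Blasius): f = 0.316 Re^(-0.25) = 0.316/(8997)^0.25 = 0.03245.
Darcy-Weisbach: ΔP = f(L/D)(ρV²/2) = 0.03245·(101/0.0876)·(1030·0.1027²/2) = 0.03245·1153·5.432 = 203.2 Pa.
Pumping power P = QΔP = 0.000619·203.2 = 0.1258 W = 0.126 W.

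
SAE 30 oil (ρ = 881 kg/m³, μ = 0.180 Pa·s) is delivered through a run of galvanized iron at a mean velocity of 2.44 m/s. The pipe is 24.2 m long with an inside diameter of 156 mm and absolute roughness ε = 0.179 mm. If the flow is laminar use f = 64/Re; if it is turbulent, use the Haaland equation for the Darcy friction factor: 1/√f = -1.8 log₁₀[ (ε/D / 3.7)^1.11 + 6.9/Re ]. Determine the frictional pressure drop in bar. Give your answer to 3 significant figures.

ΔP ≈ 0.140 bar

Reynolds number Re = ρVD/μ = 881 · 2.44 · 0.156 / 0.18 = 1863.
Re < 2300 → laminar flow, so f = 64/Re = 64/1863 = 0.03435 (the turbulent correlation is not needed).
Darcy-Weisbach: ΔP = f(L/D)(ρV²/2) = 0.03435·(24.2/0.156)·(881·2.44²/2) = 0.03435·155.1·2623 = 1.398e+04 Pa.
ΔP = 1.398e+04 Pa = 0.140 bar.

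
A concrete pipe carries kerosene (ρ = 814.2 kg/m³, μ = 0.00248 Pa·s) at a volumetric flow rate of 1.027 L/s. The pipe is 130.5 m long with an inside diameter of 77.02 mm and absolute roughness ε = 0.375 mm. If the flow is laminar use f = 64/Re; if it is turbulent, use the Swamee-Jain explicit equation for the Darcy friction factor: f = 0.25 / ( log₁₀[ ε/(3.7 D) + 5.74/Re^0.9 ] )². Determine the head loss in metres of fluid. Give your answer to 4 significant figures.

Q = 1.027 L/s = 1.027/1000 = 0.001027 m³/s.
Cross-sectional area A = πD²/4 = π(0.07702)²/4 = 0.004659 m²; mean velocity V = Q/A = 0.001027/0.004659 = 0.2204 m/s.
Reynolds number Re = ρVD/μ = 814.2 · 0.2204 · 0.07702 / 0.00248 = 5574.
Re > 4000 → turbulent. Relative roughness ε/D = 0.000375/0.07702 = 0.00487. Swamee-Jain: f = 0.25/(log₁₀[0.00487/3.7 + 5.74/5574^0.9])² = 0.25/(log₁₀[0.00132 + 0.00244])² = 0.25/(-2.425)² = 0.0425.
Darcy-Weisbach: ΔP = f(L/D)(ρV²/2) = 0.0425·(130.5/0.07702)·(814.2·0.2204²/2) = 0.0425·1694·19.78 = 1425 Pa.
Head loss h_f = ΔP/(ρg) = 1425/(814.2·9.81) = 0.1783 m.

h_f ≈ 0.1783 m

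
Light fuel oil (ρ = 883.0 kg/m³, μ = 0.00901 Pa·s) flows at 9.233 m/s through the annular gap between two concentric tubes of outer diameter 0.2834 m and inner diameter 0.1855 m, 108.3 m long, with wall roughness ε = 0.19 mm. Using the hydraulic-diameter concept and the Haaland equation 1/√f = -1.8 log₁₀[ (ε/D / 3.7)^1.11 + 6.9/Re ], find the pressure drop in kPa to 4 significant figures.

Hydraulic diameter D_h = 4A/P = D_o - D_i = 0.2834 - 0.1855 = 0.0979 m.
Re = ρVD_h/μ = 883·9.233·0.0979/0.00901 = 8.859e+04.
ε/D_h = 0.00019/0.0979 = 0.00194; Haaland gives 1/√f = -1.8 log₁₀[0.000229+7.79e-05] = 6.325, so f = 0.025.
ΔP = f(L/D_h)(ρV²/2) = 0.025·108.3/0.0979·3.764e+04 = 1.041e+06 Pa.
ΔP = 1041 kPa.

ΔP ≈ 1041 kPa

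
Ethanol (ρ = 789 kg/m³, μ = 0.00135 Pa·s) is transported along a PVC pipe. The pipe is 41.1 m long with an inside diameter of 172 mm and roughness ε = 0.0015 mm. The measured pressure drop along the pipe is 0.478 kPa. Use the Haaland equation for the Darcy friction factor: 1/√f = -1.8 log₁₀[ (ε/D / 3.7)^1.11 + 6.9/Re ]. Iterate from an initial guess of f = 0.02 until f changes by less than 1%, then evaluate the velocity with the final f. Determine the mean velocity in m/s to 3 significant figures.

V ≈ 0.494 m/s

Rearranging Darcy-Weisbach: V = √(2·ΔP·D/(f·L·ρ)). With ε/D = 1.5e-06/0.172 = 8.72e-06, iterate starting from f = 0.02:
  f = 0.02 → V = √(2·478·0.172/(0.02·41.1·789)) = 0.5035 m/s; Re = ρVD/μ = 5.062e+04; f → 0.02068
  f = 0.02068 → V = 0.4952 m/s; Re = 4.978e+04; f → 0.02075
Converged (Δf/f < 1%). With the final f = 0.02075: V = √(2·478·0.172/(0.02075·41.1·789)) = 0.4943 m/s.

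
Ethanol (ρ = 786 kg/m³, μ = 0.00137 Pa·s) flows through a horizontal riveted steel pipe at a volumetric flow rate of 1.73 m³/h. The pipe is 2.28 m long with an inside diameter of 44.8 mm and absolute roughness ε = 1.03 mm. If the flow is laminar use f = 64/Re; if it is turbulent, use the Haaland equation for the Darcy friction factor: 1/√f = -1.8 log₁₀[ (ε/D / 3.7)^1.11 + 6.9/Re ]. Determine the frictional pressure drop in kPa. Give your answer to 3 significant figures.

Q = 1.73 m³/h = 1.73/3600 = 0.0004806 m³/s.
Cross-sectional area A = πD²/4 = π(0.0448)²/4 = 0.001576 m²; mean velocity V = Q/A = 0.0004806/0.001576 = 0.3049 m/s.
Reynolds number Re = ρVD/μ = 786 · 0.3049 · 0.0448 / 0.00137 = 7836.
Re > 4000 → turbulent. Relative roughness ε/D = 0.00103/0.0448 = 0.023. Haaland: 1/√f = -1.8 log₁₀[(0.023/3.7)^1.11 + 6.9/7836] = -1.8 log₁₀[0.00355 + 0.000881] = 4.236, so f = 0.05574.
Darcy-Weisbach: ΔP = f(L/D)(ρV²/2) = 0.05574·(2.28/0.0448)·(786·0.3049²/2) = 0.05574·50.89·36.52 = 103.6 Pa.
ΔP = 103.6 Pa = 0.104 kPa.

ΔP ≈ 0.104 kPa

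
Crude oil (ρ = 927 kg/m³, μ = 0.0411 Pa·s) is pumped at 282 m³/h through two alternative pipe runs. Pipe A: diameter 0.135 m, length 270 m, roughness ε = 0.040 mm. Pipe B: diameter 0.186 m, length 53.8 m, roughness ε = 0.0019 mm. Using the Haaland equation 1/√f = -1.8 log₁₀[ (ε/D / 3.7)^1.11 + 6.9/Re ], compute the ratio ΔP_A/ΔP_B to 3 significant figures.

Pipe A: V = Q/A = 0.07833/0.01431 = 5.473 m/s; Re = 1.666e+04; ε/D = 0.000296; Haaland → f = 0.02743; ΔP_A = f(L/D)(ρV²/2) = 7.616e+05 Pa.
Pipe B: V = Q/A = 0.07833/0.02717 = 2.883 m/s; Re = 1.209e+04; ε/D = 1.02e-05; Haaland → f = 0.02934; ΔP_B = f(L/D)(ρV²/2) = 3.27e+04 Pa.
ΔP_A/ΔP_B = 7.616e+05/3.27e+04 = 23.3.

ΔP_A/ΔP_B ≈ 23.3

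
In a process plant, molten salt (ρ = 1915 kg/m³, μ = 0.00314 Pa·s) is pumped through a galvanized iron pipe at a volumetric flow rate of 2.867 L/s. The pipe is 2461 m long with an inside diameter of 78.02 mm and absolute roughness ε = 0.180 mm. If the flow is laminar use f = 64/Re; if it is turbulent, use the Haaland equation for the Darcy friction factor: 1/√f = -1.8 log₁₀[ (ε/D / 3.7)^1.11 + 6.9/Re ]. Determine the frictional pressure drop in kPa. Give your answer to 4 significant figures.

ΔP ≈ 310.6 kPa

Q = 2.867 L/s = 2.867/1000 = 0.002867 m³/s.
Cross-sectional area A = πD²/4 = π(0.07802)²/4 = 0.004781 m²; mean velocity V = Q/A = 0.002867/0.004781 = 0.5997 m/s.
Reynolds number Re = ρVD/μ = 1915 · 0.5997 · 0.07802 / 0.00314 = 2.853e+04.
Re > 4000 → turbulent. Relative roughness ε/D = 0.00018/0.07802 = 0.00231. Haaland: 1/√f = -1.8 log₁₀[(0.00231/3.7)^1.11 + 6.9/2.853e+04] = -1.8 log₁₀[0.000277 + 0.000242] = 5.913, so f = 0.0286.
Darcy-Weisbach: ΔP = f(L/D)(ρV²/2) = 0.0286·(2461/0.07802)·(1915·0.5997²/2) = 0.0286·3.154e+04·344.3 = 3.106e+05 Pa.
ΔP = 3.106e+05 Pa = 310.6 kPa.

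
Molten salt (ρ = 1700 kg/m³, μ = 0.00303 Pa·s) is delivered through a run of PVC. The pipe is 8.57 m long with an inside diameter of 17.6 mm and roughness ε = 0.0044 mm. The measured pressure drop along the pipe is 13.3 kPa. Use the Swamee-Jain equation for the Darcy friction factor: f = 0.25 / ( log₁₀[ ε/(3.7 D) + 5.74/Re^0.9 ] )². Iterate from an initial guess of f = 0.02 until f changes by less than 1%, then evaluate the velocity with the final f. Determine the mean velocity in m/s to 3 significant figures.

V ≈ 1.01 m/s

Rearranging Darcy-Weisbach: V = √(2·ΔP·D/(f·L·ρ)). With ε/D = 4.4e-06/0.0176 = 0.00025, iterate starting from f = 0.02:
  f = 0.02 → V = √(2·1.33e+04·0.0176/(0.02·8.57·1700)) = 1.268 m/s; Re = ρVD/μ = 1.252e+04; f → 0.02963
  f = 0.02963 → V = 1.041 m/s; Re = 1.028e+04; f → 0.03118
  f = 0.03118 → V = 1.015 m/s; Re = 1.002e+04; f → 0.03139
Converged (Δf/f < 1%). With the final f = 0.03139: V = √(2·1.33e+04·0.0176/(0.03139·8.57·1700)) = 1.012 m/s.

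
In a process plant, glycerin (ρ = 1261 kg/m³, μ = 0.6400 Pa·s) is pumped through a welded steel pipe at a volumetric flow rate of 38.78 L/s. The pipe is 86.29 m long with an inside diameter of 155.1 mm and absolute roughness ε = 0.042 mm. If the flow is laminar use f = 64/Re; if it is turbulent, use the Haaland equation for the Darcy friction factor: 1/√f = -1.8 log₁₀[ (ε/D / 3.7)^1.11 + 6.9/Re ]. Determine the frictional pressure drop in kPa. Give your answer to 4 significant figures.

ΔP ≈ 150.8 kPa

Q = 38.78 L/s = 38.78/1000 = 0.03878 m³/s.
Cross-sectional area A = πD²/4 = π(0.1551)²/4 = 0.01889 m²; mean velocity V = Q/A = 0.03878/0.01889 = 2.053 m/s.
Reynolds number Re = ρVD/μ = 1261 · 2.053 · 0.1551 / 0.64 = 627.3.
Re < 2300 → laminar flow, so f = 64/Re = 64/627.3 = 0.102 (the turbulent correlation is not needed).
Darcy-Weisbach: ΔP = f(L/D)(ρV²/2) = 0.102·(86.29/0.1551)·(1261·2.053²/2) = 0.102·556.4·2656 = 1.508e+05 Pa.
ΔP = 1.508e+05 Pa = 150.8 kPa.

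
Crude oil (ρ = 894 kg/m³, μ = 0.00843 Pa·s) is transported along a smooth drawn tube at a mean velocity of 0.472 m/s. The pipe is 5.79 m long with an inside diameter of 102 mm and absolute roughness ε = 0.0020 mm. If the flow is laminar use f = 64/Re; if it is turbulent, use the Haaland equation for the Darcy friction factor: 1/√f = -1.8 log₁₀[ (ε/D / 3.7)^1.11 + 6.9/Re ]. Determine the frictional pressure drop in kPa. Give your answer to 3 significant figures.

Reynolds number Re = ρVD/μ = 894 · 0.472 · 0.102 / 0.00843 = 5106.
Re > 4000 → turbulent. Relative roughness ε/D = 2e-06/0.102 = 1.96e-05. Haaland: 1/√f = -1.8 log₁₀[(1.96e-05/3.7)^1.11 + 6.9/5106] = -1.8 log₁₀[1.39e-06 + 0.00135] = 5.164, so f = 0.0375.
Darcy-Weisbach: ΔP = f(L/D)(ρV²/2) = 0.0375·(5.79/0.102)·(894·0.472²/2) = 0.0375·56.76·99.58 = 212 Pa.
ΔP = 212 Pa = 0.212 kPa.

ΔP ≈ 0.212 kPa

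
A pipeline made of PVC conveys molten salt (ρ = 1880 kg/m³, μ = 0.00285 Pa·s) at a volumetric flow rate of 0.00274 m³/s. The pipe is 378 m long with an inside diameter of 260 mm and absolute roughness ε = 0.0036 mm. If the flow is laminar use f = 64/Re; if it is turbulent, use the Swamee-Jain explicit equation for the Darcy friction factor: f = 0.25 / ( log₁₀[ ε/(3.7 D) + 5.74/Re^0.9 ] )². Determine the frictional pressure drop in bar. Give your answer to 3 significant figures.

ΔP ≈ 0.00117 bar

Cross-sectional area A = πD²/4 = π(0.26)²/4 = 0.05309 m²; mean velocity V = Q/A = 0.00274/0.05309 = 0.05161 m/s.
Reynolds number Re = ρVD/μ = 1880 · 0.05161 · 0.26 / 0.00285 = 8851.
Re > 4000 → turbulent. Relative roughness ε/D = 3.6e-06/0.26 = 1.38e-05. Swamee-Jain: f = 0.25/(log₁₀[1.38e-05/3.7 + 5.74/8851^0.9])² = 0.25/(log₁₀[3.74e-06 + 0.00161])² = 0.25/(-2.792)² = 0.03206.
Darcy-Weisbach: ΔP = f(L/D)(ρV²/2) = 0.03206·(378/0.26)·(1880·0.05161²/2) = 0.03206·1454·2.504 = 116.7 Pa.
ΔP = 116.7 Pa = 0.00117 bar.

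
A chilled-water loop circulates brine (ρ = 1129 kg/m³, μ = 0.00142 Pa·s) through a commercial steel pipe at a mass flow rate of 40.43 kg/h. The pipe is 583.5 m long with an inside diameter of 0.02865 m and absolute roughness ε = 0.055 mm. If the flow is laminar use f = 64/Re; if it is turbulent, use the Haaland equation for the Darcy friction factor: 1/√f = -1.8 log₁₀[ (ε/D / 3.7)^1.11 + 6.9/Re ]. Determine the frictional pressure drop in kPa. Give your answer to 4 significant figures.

ṁ = 40.43 kg/h = 40.43/3600 = 0.01123 kg/s.
A = πD²/4 = π(0.02865)²/4 = 0.0006447 m²; mean velocity V = ṁ/(ρA) = 0.01123/(1129 · 0.0006447) = 0.01543 m/s.
Reynolds number Re = ρVD/μ = 1129 · 0.01543 · 0.02865 / 0.00142 = 351.5.
Re < 2300 → laminar flow, so f = 64/Re = 64/351.5 = 0.1821 (the turbulent correlation is not needed).
Darcy-Weisbach: ΔP = f(L/D)(ρV²/2) = 0.1821·(583.5/0.02865)·(1129·0.01543²/2) = 0.1821·2.037e+04·0.1344 = 498.4 Pa.
ΔP = 498.4 Pa = 0.4984 kPa.

ΔP ≈ 0.4984 kPa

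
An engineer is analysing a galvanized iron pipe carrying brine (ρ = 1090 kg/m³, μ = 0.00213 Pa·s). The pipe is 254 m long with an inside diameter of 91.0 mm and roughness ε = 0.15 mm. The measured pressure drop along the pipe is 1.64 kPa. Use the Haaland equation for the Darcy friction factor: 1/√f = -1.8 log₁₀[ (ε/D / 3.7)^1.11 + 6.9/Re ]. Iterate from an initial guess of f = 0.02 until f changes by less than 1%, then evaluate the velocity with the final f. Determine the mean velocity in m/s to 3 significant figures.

Rearranging Darcy-Weisbach: V = √(2·ΔP·D/(f·L·ρ)). With ε/D = 0.00015/0.091 = 0.00165, iterate starting from f = 0.02:
  f = 0.02 → V = √(2·1640·0.091/(0.02·254·1090)) = 0.2322 m/s; Re = ρVD/μ = 1.081e+04; f → 0.0325
  f = 0.0325 → V = 0.1821 m/s; Re = 8481; f → 0.03434
  f = 0.03434 → V = 0.1772 m/s; Re = 8252; f → 0.03456
Converged (Δf/f < 1%). With the final f = 0.03456: V = √(2·1640·0.091/(0.03456·254·1090)) = 0.1766 m/s.

V ≈ 0.177 m/s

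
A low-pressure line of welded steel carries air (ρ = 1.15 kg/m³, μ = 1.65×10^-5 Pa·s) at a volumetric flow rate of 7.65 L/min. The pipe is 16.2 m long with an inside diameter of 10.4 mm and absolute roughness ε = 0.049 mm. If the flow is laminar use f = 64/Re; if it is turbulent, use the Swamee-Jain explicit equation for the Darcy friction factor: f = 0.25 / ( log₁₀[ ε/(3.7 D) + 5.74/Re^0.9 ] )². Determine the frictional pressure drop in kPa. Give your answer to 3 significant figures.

Q = 7.65 L/min = 7.65/60000 = 0.0001275 m³/s.
Cross-sectional area A = πD²/4 = π(0.0104)²/4 = 8.495e-05 m²; mean velocity V = Q/A = 0.0001275/8.495e-05 = 1.501 m/s.
Reynolds number Re = ρVD/μ = 1.15 · 1.501 · 0.0104 / 1.65e-05 = 1088.
Re < 2300 → laminar flow, so f = 64/Re = 64/1088 = 0.05883 (the turbulent correlation is not needed).
Darcy-Weisbach: ΔP = f(L/D)(ρV²/2) = 0.05883·(16.2/0.0104)·(1.15·1.501²/2) = 0.05883·1558·1.295 = 118.7 Pa.
ΔP = 118.7 Pa = 0.119 kPa.

ΔP ≈ 0.119 kPa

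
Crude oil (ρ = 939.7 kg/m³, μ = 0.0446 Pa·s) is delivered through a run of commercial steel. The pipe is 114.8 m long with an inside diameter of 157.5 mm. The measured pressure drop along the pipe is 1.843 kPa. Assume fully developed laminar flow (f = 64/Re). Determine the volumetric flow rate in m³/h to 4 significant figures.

For laminar flow, f = 64/Re with Re = ρVD/μ, so Darcy-Weisbach reduces to ΔP = 32μLV/D². Solving for V: V = ΔP·D²/(32μL) = 1843·(0.1575)²/(32·0.0446·114.8) = 0.279 m/s.
Check: Re = ρVD/μ = 939.7·0.279·0.1575/0.0446 = 926 < 2300, so the laminar assumption holds.
Q = V·A = 0.279·(π/4·0.1575²) = 0.005436 m³/s = 19.57 m³/h.

Q ≈ 19.57 m³/h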